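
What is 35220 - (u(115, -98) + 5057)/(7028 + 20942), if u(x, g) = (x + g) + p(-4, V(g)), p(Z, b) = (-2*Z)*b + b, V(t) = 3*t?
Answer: 492550486/13985 ≈ 35220.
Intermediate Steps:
p(Z, b) = b - 2*Z*b (p(Z, b) = -2*Z*b + b = b - 2*Z*b)
u(x, g) = x + 28*g (u(x, g) = (x + g) + (3*g)*(1 - 2*(-4)) = (g + x) + (3*g)*(1 + 8) = (g + x) + (3*g)*9 = (g + x) + 27*g = x + 28*g)
35220 - (u(115, -98) + 5057)/(7028 + 20942) = 35220 - ((115 + 28*(-98)) + 5057)/(7028 + 20942) = 35220 - ((115 - 2744) + 5057)/27970 = 35220 - (-2629 + 5057)/27970 = 35220 - 2428/27970 = 35220 - 1*1214/13985 = 35220 - 1214/13985 = 492550486/13985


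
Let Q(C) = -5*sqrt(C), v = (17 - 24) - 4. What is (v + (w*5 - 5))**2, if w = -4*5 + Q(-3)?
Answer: 11581 + 5800*I*sqrt(3) ≈ 11581.0 + 10046.0*I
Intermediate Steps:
v = -11 (v = -7 - 4 = -11)
w = -20 - 5*I*sqrt(3) (w = -4*5 - 5*I*sqrt(3) = -20 - 5*I*sqrt(3) ≈ -20.0 - 8.6602*I)
(v + (w*5 - 5))**2 = (-11 + ((-20 - 5*I*sqrt(3))*5 - 5))**2 = (-11 + ((-100 - 25*I*sqrt(3)) - 5))**2 = (-11 + (-105 - 25*I*sqrt(3)))**2 = (-116 - 25*I*sqrt(3))**2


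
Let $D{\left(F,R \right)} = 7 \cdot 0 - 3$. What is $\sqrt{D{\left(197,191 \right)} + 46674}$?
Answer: $\sqrt{46671} \approx 216.03$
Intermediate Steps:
$D{\left(F,R \right)} = -3$ ($D{\left(F,R \right)} = 0 - 3 = -3$)
$\sqrt{D{\left(197,191 \right)} + 46674} = \sqrt{-3 + 46674} = \sqrt{46671}$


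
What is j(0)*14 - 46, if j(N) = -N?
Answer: -46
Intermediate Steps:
j(0)*14 - 46 = -1*0*14 - 46 = 0*14 - 46 = 0 - 46 = -46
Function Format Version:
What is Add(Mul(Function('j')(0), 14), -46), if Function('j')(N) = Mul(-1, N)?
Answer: -46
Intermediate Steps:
Add(Mul(Function('j')(0), 14), -46) = Add(Mul(Mul(-1, 0), 14), -46) = Add(Mul(0, 14), -46) = Add(0, -46) = -46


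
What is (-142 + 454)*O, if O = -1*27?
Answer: -8424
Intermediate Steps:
O = -27
(-142 + 454)*O = (-142 + 454)*(-27) = 312*(-27) = -8424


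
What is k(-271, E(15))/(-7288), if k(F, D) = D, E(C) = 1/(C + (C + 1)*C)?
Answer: -1/1858440 ≈ -5.3809e-7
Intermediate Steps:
E(C) = 1/(C + C*(1 + C)) (E(C) = 1/(C + (1 + C)*C) = 1/(C + C*(1 + C)))
k(-271, E(15))/(-7288) = (1/(15*(2 + 15)))/(-7288) = ((1/15)/17)*(-1/7288) = ((1/15)*(1/17))*(-1/7288) = (1/255)*(-1/7288) = -1/1858440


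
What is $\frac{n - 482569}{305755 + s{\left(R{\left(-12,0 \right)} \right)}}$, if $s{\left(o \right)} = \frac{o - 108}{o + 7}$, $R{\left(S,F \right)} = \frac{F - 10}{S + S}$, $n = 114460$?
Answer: $- \frac{4680243}{3887272} \approx -1.204$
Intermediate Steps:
$R{\left(S,F \right)} = \frac{-10 + F}{2 S}$
$s{\left(o \right)} = \frac{-108 + o}{7 + o}$
$\frac{n - 482569}{305755 + s{\left(R{\left(-12,0 \right)} \right)}} = \frac{114460 - 482569}{305755 + \frac{-108 + \frac{-10 + 0}{2 \left(-12\right)}}{7 + \frac{-10 + 0}{2 \left(-12\right)}}} = - \frac{368109}{305755 + \frac{-108 + \frac{1}{2} \left(- \frac{1}{12}\right) \left(-10\right)}{7 + \frac{1}{2} \left(- \frac{1}{12}\right) \left(-10\right)}} = - \frac{368109}{305755 + \frac{-108 + \frac{5}{12}}{7 + \frac{5}{12}}} = - \frac{368109}{305755 + \frac{1}{\frac{89}{12}} \left(- \frac{1291}{12}\right)} = - \frac{368109}{305755 + \frac{12}{89} \left(- \frac{1291}{12}\right)} = - \frac{368109}{305755 - \frac{1291}{89}} = - \frac{368109}{\frac{27210904}{89}} = \left(-368109\right) \frac{89}{27210904} = - \frac{4680243}{3887272}$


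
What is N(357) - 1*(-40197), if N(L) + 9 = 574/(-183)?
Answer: 7353830/183 ≈ 40185.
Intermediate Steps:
N(L) = -2221/183 (N(L) = -9 + 574/(-183) = -9 + 574*(-1/183) = -9 - 574/183 = -2221/183)
N(357) - 1*(-40197) = -2221/183 - 1*(-40197) = -2221/183 + 40197 = 7353830/183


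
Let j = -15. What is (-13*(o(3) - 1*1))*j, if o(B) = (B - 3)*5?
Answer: -195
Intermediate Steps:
o(B) = -15 + 5*B (o(B) = (-3 + B)*5 = -15 + 5*B)
(-13*(o(3) - 1*1))*j = -13*((-15 + 5*3) - 1*1)*(-15) = -13*((-15 + 15) - 1)*(-15) = -13*(0 - 1)*(-15) = -13*(-1)*(-15) = 13*(-15) = -195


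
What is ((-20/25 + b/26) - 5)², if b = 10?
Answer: 123904/4225 ≈ 29.326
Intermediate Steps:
((-20/25 + b/26) - 5)² = ((-20/25 + 10/26) - 5)² = ((-20*1/25 + 10*(1/26)) - 5)² = ((-⅘ + 5/13) - 5)² = (-27/65 - 5)² = (-352/65)² = 123904/4225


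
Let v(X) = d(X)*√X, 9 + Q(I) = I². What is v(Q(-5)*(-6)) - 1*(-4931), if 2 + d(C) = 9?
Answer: 4931 + 28*I*√6 ≈ 4931.0 + 68.586*I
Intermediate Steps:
d(C) = 7 (d(C) = -2 + 9 = 7)
Q(I) = -9 + I²
v(X) = 7*√X
v(Q(-5)*(-6)) - 1*(-4931) = 7*√((-9 + (-5)²)*(-6)) - 1*(-4931) = 7*√((-9 + 25)*(-6)) + 4931 = 7*√(16*(-6)) + 4931 = 7*√(-96) + 4931 = 7*(4*I*√6) + 4931 = 28*I*√6 + 4931 = 4931 + 28*I*√6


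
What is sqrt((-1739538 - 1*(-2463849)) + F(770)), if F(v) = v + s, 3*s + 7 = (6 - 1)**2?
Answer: sqrt(725087) ≈ 851.52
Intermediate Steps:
s = 6 (s = -7/3 + (6 - 1)**2/3 = -7/3 + (1/3)*5**2 = -7/3 + (1/3)*25 = -7/3 + 25/3 = 6)
F(v) = 6 + v (F(v) = v + 6 = 6 + v)
sqrt((-1739538 - 1*(-2463849)) + F(770)) = sqrt((-1739538 - 1*(-2463849)) + (6 + 770)) = sqrt((-1739538 + 2463849) + 776) = sqrt(724311 + 776) = sqrt(725087)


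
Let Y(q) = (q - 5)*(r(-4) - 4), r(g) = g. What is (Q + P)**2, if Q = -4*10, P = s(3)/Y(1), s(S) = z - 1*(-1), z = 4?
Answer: 1625625/1024 ≈ 1587.5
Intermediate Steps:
Y(q) = 40 - 8*q (Y(q) = (q - 5)*(-4 - 4) = (-5 + q)*(-8) = 40 - 8*q)
s(S) = 5 (s(S) = 4 - 1*(-1) = 4 + 1 = 5)
P = 5/32 (P = 5/(40 - 8*1) = 5/(40 - 8) = 5/32 ≈ 0.15625)
Q = -40
(Q + P)**2 = (-40 + 5/32)**2 = (-1275/32)**2 = 1625625/1024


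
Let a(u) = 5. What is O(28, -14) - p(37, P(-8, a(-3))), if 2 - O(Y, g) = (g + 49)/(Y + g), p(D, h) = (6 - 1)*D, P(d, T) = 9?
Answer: -371/2 ≈ -185.50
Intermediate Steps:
p(D, h) = 5*D
O(Y, g) = 2 - (49 + g)/(Y + g) (O(Y, g) = 2 - (g + 49)/(Y + g) = 2 - (49 + g)/(Y + g))
O(28, -14) - p(37, P(-8, a(-3))) = (-49 - 14 + 2*28)/(28 - 14) - 5*37 = (-49 - 14 + 56)/14 - 1*185 = (1/14)*(-7) - 185 = -½ - 185 = -371/2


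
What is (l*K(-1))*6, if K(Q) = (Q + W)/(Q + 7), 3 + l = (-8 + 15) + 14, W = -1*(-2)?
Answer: 18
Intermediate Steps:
W = 2
l = 18 (l = -3 + ((-8 + 15) + 14) = -3 + (7 + 14) = -3 + 21 = 18)
K(Q) = (2 + Q)/(7 + Q) (K(Q) = (Q + 2)/(Q + 7) = (2 + Q)/(7 + Q))
(l*K(-1))*6 = (18*((2 - 1)/(7 - 1)))*6 = (18*(1/6))*6 = (18*((⅙)*1))*6 = (18*(⅙))*6 = 3*6 = 18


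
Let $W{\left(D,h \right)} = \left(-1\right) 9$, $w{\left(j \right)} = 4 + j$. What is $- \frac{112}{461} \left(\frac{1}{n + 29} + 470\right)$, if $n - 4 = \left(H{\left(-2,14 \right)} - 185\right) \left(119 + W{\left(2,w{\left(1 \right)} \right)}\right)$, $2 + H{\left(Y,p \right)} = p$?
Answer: $- \frac{1000001968}{8757617} \approx -114.19$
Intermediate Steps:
$H{\left(Y,p \right)} = -2 + p$
$W{\left(D,h \right)} = -9$
$n = -19026$ ($n = 4 + \left(\left(-2 + 14\right) - 185\right) \left(119 - 9\right) = 4 + \left(12 - 185\right) 110 = 4 - 19030 = -19026$)
$- \frac{112}{461} \left(\frac{1}{n + 29} + 470\right) = - \frac{112}{461} \left(\frac{1}{-19026 + 29} + 470\right) = \left(-112\right) \frac{1}{461} \left(\frac{1}{-18997} + 470\right) = - \frac{112 \left(- \frac{1}{18997} + 470\right)}{461} = \left(- \frac{112}{461}\right) \frac{8928589}{18997} = - \frac{1000001968}{8757617}$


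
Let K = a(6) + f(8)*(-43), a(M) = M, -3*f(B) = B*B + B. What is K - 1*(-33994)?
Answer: 35032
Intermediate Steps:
f(B) = -B/3 - B**2/3 (f(B) = -(B*B + B)/3 = -(B**2 + B)/3 = -(B + B**2)/3 = -B/3 - B**2/3)
K = 1038 (K = 6 - 1/3*8*(1 + 8)*(-43) = 6 - 1/3*8*9*(-43) = 6 - 24*(-43) = 6 + 1032 = 1038)
K - 1*(-33994) = 1038 - 1*(-33994) = 1038 + 33994 = 35032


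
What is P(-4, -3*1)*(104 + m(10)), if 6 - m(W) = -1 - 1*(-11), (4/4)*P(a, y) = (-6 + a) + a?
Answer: -1400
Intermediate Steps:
P(a, y) = -6 + 2*a (P(a, y) = (-6 + a) + a = -6 + 2*a)
m(W) = -4 (m(W) = 6 - (-1 - 1*(-11)) = 6 - (-1 + 11) = 6 - 1*10 = 6 - 10 = -4)
P(-4, -3*1)*(104 + m(10)) = (-6 + 2*(-4))*(104 - 4) = (-6 - 8)*100 = -14*100 = -1400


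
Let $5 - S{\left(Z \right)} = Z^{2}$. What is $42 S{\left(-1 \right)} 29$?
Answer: $4872$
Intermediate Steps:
$S{\left(Z \right)} = 5 - Z^{2}$
$42 S{\left(-1 \right)} 29 = 42 \left(5 - \left(-1\right)^{2}\right) 29 = 42 \left(5 - 1\right) 29 = 42 \cdot 4 \cdot 29 = 42 \cdot 116 = 4872$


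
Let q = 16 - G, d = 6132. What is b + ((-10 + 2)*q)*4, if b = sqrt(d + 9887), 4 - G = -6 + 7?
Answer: -416 + sqrt(16019) ≈ -289.43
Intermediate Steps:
G = 3 (G = 4 - (-6 + 7) = 4 - 1*1 = 4 - 1 = 3)
q = 13 (q = 16 - 1*3 = 16 - 3 = 13)
b = sqrt(16019) (b = sqrt(6132 + 9887) = sqrt(16019) ≈ 126.57)
b + ((-10 + 2)*q)*4 = sqrt(16019) + ((-10 + 2)*13)*4 = sqrt(16019) - 8*13*4 = sqrt(16019) - 104*4 = sqrt(16019) - 416 = -416 + sqrt(16019)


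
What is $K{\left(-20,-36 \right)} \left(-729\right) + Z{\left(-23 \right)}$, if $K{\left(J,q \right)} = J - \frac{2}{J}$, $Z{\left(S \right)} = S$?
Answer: $\frac{144841}{10} \approx 14484.0$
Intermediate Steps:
$K{\left(-20,-36 \right)} \left(-729\right) + Z{\left(-23 \right)} = \left(-20 - \frac{2}{-20}\right) \left(-729\right) - 23 = \left(-20 - - \frac{1}{10}\right) \left(-729\right) - 23 = \left(-20 + \frac{1}{10}\right) \left(-729\right) - 23 = \left(- \frac{199}{10}\right) \left(-729\right) - 23 = \frac{145071}{10} - 23 = \frac{144841}{10}$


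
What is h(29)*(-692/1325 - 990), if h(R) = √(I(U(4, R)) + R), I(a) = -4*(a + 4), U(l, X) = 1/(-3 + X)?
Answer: -1312442*√2171/17225 ≈ -3550.2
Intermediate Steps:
I(a) = -16 - 4*a (I(a) = -4*(4 + a) = -16 - 4*a)
h(R) = √(-16 + R - 4/(-3 + R)) (h(R) = √((-16 - 4/(-3 + R)) + R) = √(-16 + R - 4/(-3 + R)))
h(29)*(-692/1325 - 990) = √((-4 + (-16 + 29)*(-3 + 29))/(-3 + 29))*(-692/1325 - 990) = √((-4 + 13*26)/26)*(-692*1/1325 - 990) = √((-4 + 338)/26)*(-692/1325 - 990) = √((1/26)*334)*(-1312442/1325) = √(167/13)*(-1312442/1325) = (√2171/13)*(-1312442/1325) = -1312442*√2171/17225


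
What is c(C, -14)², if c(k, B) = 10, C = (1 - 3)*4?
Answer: 100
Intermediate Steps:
C = -8 (C = -2*4 = -8)
c(C, -14)² = 10² = 100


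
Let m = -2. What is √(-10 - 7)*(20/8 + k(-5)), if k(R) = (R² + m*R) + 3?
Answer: 81*I*√17/2 ≈ 166.99*I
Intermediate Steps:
k(R) = 3 + R² - 2*R (k(R) = (R² - 2*R) + 3 = 3 + R² - 2*R)
√(-10 - 7)*(20/8 + k(-5)) = √(-10 - 7)*(20/8 + (3 + (-5)² - 2*(-5))) = √(-17)*(20*(⅛) + (3 + 25 + 10)) = (I*√17)*(5/2 + 38) = (I*√17)*(81/2) = 81*I*√17/2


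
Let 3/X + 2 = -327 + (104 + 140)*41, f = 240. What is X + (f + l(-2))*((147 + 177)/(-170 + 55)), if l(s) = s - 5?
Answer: -48692317/74175 ≈ -656.45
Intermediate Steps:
l(s) = -5 + s
X = 1/3225 (X = 3/(-2 + (-327 + (104 + 140)*41)) = 3/(-2 + (-327 + 244*41)) = 3/(-2 + (-327 + 10004)) = 3/(-2 + 9677) = 3/9675 = 3*(1/9675) = 1/3225 ≈ 0.00031008)
X + (f + l(-2))*((147 + 177)/(-170 + 55)) = 1/3225 + (240 + (-5 - 2))*((147 + 177)/(-170 + 55)) = 1/3225 + (240 - 7)*(324/(-115)) = 1/3225 + 233*(324*(-1/115)) = 1/3225 + 233*(-324/115) = 1/3225 - 75492/115 = -48692317/74175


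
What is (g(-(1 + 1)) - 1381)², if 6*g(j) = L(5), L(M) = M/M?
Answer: 68641225/36 ≈ 1.9067e+6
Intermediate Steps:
L(M) = 1
g(j) = ⅙ (g(j) = (⅙)*1 = ⅙)
(g(-(1 + 1)) - 1381)² = (⅙ - 1381)² = (-8285/6)² = 68641225/36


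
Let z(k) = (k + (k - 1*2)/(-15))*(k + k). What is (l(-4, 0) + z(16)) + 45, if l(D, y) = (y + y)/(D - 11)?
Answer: 7907/15 ≈ 527.13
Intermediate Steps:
z(k) = 2*k*(2/15 + 14*k/15) (z(k) = (k + (k - 2)*(-1/15))*(2*k) = (k + (-2 + k)*(-1/15))*(2*k) = (k + (2/15 - k/15))*(2*k) = (2/15 + 14*k/15)*(2*k) = 2*k*(2/15 + 14*k/15))
l(D, y) = 2*y/(-11 + D) (l(D, y) = (2*y)/(-11 + D) = 2*y/(-11 + D))
(l(-4, 0) + z(16)) + 45 = (2*0/(-11 - 4) + (4/15)*16*(1 + 7*16)) + 45 = (2*0/(-15) + (4/15)*16*(1 + 112)) + 45 = (2*0*(-1/15) + (4/15)*16*113) + 45 = (0 + 7232/15) + 45 = 7232/15 + 45 = 7907/15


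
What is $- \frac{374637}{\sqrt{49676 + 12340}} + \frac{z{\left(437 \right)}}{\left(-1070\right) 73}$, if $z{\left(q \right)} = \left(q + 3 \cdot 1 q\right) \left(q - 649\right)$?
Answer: $\frac{185288}{39055} - \frac{124879 \sqrt{969}}{2584} \approx -1499.6$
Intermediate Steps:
$z{\left(q \right)} = 4 q \left(-649 + q\right)$ ($z{\left(q \right)} = \left(q + 3 q\right) \left(-649 + q\right) = 4 q \left(-649 + q\right)$)
$- \frac{374637}{\sqrt{49676 + 12340}} + \frac{z{\left(437 \right)}}{\left(-1070\right) 73} = - \frac{374637}{\sqrt{49676 + 12340}} + \frac{4 \cdot 437 \left(-649 + 437\right)}{\left(-1070\right) 73} = - \frac{374637}{\sqrt{62016}} + \frac{4 \cdot 437 \left(-212\right)}{-78110} = - \frac{374637}{8 \sqrt{969}} - - \frac{185288}{39055} = - 374637 \frac{\sqrt{969}}{7752} + \frac{185288}{39055} = - \frac{124879 \sqrt{969}}{2584} + \frac{185288}{39055} = \frac{185288}{39055} - \frac{124879 \sqrt{969}}{2584}$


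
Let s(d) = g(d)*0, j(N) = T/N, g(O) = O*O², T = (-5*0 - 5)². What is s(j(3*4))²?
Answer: 0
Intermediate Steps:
T = 25 (T = (0 - 5)² = (-5)² = 25)
g(O) = O³
j(N) = 25/N
s(d) = 0 (s(d) = d³*0 = 0)
s(j(3*4))² = 0² = 0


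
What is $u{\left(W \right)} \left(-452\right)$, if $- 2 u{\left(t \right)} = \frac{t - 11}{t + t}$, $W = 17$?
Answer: $\frac{678}{17} \approx 39.882$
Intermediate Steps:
$u{\left(t \right)} = - \frac{-11 + t}{4 t}$ ($u{\left(t \right)} = - \frac{\left(t - 11\right) \frac{1}{t + t}}{2} = - \frac{\left(-11 + t\right) \frac{1}{2 t}}{2} = - \frac{\frac{1}{2} \frac{1}{t} \left(-11 + t\right)}{2} = - \frac{-11 + t}{4 t}$)
$u{\left(W \right)} \left(-452\right) = \frac{11 - 17}{4 \cdot 17} \left(-452\right) = \frac{1}{4} \cdot \frac{1}{17} \left(11 - 17\right) \left(-452\right) = \frac{1}{4} \cdot \frac{1}{17} \left(-6\right) \left(-452\right) = \left(- \frac{3}{34}\right) \left(-452\right) = \frac{678}{17}$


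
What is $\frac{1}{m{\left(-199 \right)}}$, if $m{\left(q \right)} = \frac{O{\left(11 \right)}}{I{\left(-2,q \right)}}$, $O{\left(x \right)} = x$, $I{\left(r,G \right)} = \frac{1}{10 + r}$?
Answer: $\frac{1}{88} \approx 0.011364$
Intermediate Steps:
$m{\left(q \right)} = 88$ ($m{\left(q \right)} = \frac{11}{\frac{1}{10 - 2}} = \frac{11}{\frac{1}{8}} = 11 \frac{1}{\frac{1}{8}} = 11 \cdot 8 = 88$)
$\frac{1}{m{\left(-199 \right)}} = \frac{1}{88}$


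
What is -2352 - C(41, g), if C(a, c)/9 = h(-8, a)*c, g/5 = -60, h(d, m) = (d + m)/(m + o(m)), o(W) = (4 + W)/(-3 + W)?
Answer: -384456/1603 ≈ -239.84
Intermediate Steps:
o(W) = (4 + W)/(-3 + W)
h(d, m) = (d + m)/(m + (4 + m)/(-3 + m))
g = -300 (g = 5*(-60) = -300)
C(a, c) = 9*c*(-8 + a)*(-3 + a)/(4 + a + a*(-3 + a)) (C(a, c) = 9*(((-3 + a)*(-8 + a)/(4 + a + a*(-3 + a)))*c) = 9*(((-8 + a)*(-3 + a)/(4 + a + a*(-3 + a)))*c) = 9*(c*(-8 + a)*(-3 + a)/(4 + a + a*(-3 + a))) = 9*c*(-8 + a)*(-3 + a)/(4 + a + a*(-3 + a)))
-2352 - C(41, g) = -2352 - 9*(-300)*(-8 + 41)*(-3 + 41)/(4 + 41 + 41*(-3 + 41)) = -2352 - 9*(-300)*33*38/(4 + 41 + 41*38) = -2352 - 9*(-300)*33*38/(4 + 41 + 1558) = -2352 - 9*(-300)*33*38/1603 = -2352 - 1*(-3385800/1603) = -2352 + 3385800/1603 = -384456/1603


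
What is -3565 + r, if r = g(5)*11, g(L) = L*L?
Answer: -3290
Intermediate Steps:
g(L) = L²
r = 275 (r = 5²*11 = 25*11 = 275)
-3565 + r = -3565 + 275 = -3290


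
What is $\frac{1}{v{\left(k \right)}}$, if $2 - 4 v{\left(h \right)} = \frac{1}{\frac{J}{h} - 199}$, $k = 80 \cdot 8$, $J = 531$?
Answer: $\frac{253658}{127149} \approx 1.995$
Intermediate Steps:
$k = 640$
$v{\left(h \right)} = \frac{1}{2} - \frac{1}{4 \left(-199 + \frac{531}{h}\right)}$ ($v{\left(h \right)} = \frac{1}{2} - \frac{1}{4 \left(\frac{531}{h} - 199\right)} = \frac{1}{2} - \frac{1}{4 \left(-199 + \frac{531}{h}\right)}$)
$\frac{1}{v{\left(k \right)}} = \frac{1}{\frac{3}{4} \frac{1}{-531 + 199 \cdot 640} \left(-354 + 133 \cdot 640\right)} = \frac{1}{\frac{3}{4} \frac{1}{-531 + 127360} \left(-354 + 85120\right)} = \frac{1}{\frac{3}{4} \cdot \frac{1}{126829} \cdot 84766} = \frac{1}{\frac{127149}{253658}} = \frac{253658}{127149}$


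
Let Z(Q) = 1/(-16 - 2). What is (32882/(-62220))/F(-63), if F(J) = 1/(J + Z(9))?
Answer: 3732107/111996 ≈ 33.324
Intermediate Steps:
Z(Q) = -1/18 (Z(Q) = 1/(-18) = -1/18)
F(J) = 1/(-1/18 + J) (F(J) = 1/(J - 1/18) = 1/(-1/18 + J))
(32882/(-62220))/F(-63) = (32882/(-62220))/((18/(-1 + 18*(-63)))) = (32882*(-1/62220))/((18/(-1 - 1134))) = -16441/(31110*(18/(-1135))) = -16441/(31110*(18*(-1/1135))) = -16441/(31110*(-18/1135)) = -16441/31110*(-1135/18) = 3732107/111996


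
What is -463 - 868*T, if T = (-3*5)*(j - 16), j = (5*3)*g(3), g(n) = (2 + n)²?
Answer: 4673717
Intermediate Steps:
j = 375 (j = (5*3)*(2 + 3)² = 15*5² = 15*25 = 375)
T = -5385 (T = (-3*5)*(375 - 16) = -15*359 = -5385)
-463 - 868*T = -463 - 868*(-5385) = -463 + 4674180 = 4673717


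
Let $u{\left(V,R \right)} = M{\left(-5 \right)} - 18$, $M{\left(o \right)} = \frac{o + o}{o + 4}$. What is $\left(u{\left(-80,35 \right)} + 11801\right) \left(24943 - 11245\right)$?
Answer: $161540514$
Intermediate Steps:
$M{\left(o \right)} = \frac{2 o}{4 + o}$
$u{\left(V,R \right)} = -8$ ($u{\left(V,R \right)} = 2 \left(-5\right) \frac{1}{4 - 5} - 18 = 2 \left(-5\right) \frac{1}{-1} - 18 = 2 \left(-5\right) \left(-1\right) - 18 = 10 - 18 = -8$)
$\left(u{\left(-80,35 \right)} + 11801\right) \left(24943 - 11245\right) = \left(-8 + 11801\right) \left(24943 - 11245\right) = 11793 \cdot 13698 = 161540514$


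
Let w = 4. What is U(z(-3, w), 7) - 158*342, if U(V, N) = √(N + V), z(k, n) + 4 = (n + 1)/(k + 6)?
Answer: -54036 + √42/3 ≈ -54034.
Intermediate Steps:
z(k, n) = -4 + (1 + n)/(6 + k) (z(k, n) = -4 + (n + 1)/(k + 6) = -4 + (1 + n)/(6 + k))
U(z(-3, w), 7) - 158*342 = √(7 + (-23 + 4 - 4*(-3))/(6 - 3)) - 158*342 = √(7 + (-23 + 4 + 12)/3) - 54036 = √(7 + (⅓)*(-7)) - 54036 = √(7 - 7/3) - 54036 = √(14/3) - 54036 = √42/3 - 54036 = -54036 + √42/3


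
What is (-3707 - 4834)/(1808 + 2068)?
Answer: -2847/1292 ≈ -2.2036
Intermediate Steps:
(-3707 - 4834)/(1808 + 2068) = -8541/3876 = -8541*1/3876 = -2847/1292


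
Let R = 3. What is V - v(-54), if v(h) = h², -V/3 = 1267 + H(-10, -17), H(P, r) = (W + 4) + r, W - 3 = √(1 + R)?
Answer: -6693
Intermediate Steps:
W = 5 (W = 3 + √(1 + 3) = 3 + √4 = 3 + 2 = 5)
H(P, r) = 9 + r (H(P, r) = (5 + 4) + r = 9 + r)
V = -3777 (V = -3*(1267 + (9 - 17)) = -3*(1267 - 8) = -3*1259 = -3777)
V - v(-54) = -3777 - 1*(-54)² = -3777 - 1*2916 = -3777 - 2916 = -6693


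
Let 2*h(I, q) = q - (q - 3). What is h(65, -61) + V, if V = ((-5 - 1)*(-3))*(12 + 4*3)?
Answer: 867/2 ≈ 433.50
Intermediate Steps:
h(I, q) = 3/2 (h(I, q) = (q - (q - 3))/2 = (q - (-3 + q))/2 = (q + (3 - q))/2 = (1/2)*3 = 3/2)
V = 432 (V = (-6*(-3))*(12 + 12) = 18*24 = 432)
h(65, -61) + V = 3/2 + 432 = 867/2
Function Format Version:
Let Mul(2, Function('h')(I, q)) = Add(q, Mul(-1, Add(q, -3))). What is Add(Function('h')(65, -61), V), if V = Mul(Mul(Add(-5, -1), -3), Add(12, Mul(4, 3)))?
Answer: Rational(867, 2) ≈ 433.50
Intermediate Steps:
Function('h')(I, q) = Rational(3, 2) (Function('h')(I, q) = Mul(Rational(1, 2), Add(q, Mul(-1, Add(q, -3)))) = Mul(Rational(1, 2), Add(q, Mul(-1, Add(-3, q)))) = Mul(Rational(1, 2), Add(q, Add(3, Mul(-1, q)))) = Mul(Rational(1, 2), 3) = Rational(3, 2))
V = 432 (V = Mul(Mul(-6, -3), Add(12, 12)) = Mul(18, 24) = 432)
Add(Function('h')(65, -61), V) = Add(Rational(3, 2), 432) = Rational(867, 2)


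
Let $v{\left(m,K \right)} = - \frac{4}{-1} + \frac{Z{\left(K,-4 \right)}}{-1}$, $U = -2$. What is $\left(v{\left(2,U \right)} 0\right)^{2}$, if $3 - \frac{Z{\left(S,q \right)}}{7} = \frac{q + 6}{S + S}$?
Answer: $0$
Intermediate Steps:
$Z{\left(S,q \right)} = 21 - \frac{7 \left(6 + q\right)}{2 S}$ ($Z{\left(S,q \right)} = 21 - 7 \frac{q + 6}{S + S} = 21 - 7 \frac{6 + q}{2 S} = 21 - \frac{7 \left(6 + q\right)}{2 S}$)
$v{\left(m,K \right)} = 4 - \frac{7 \left(-2 + 6 K\right)}{2 K}$ ($v{\left(m,K \right)} = - \frac{4}{-1} + \frac{\frac{7}{2} \frac{1}{K} \left(-6 - -4 + 6 K\right)}{-1} = \left(-4\right) \left(-1\right) + \frac{7 \left(-6 + 4 + 6 K\right)}{2 K} \left(-1\right) = 4 + \frac{7 \left(-2 + 6 K\right)}{2 K} \left(-1\right) = 4 - \frac{7 \left(-2 + 6 K\right)}{2 K}$)
$\left(v{\left(2,U \right)} 0\right)^{2} = \left(\left(-17 + \frac{7}{-2}\right) 0\right)^{2} = \left(\left(-17 + 7 \left(- \frac{1}{2}\right)\right) 0\right)^{2} = \left(\left(-17 - \frac{7}{2}\right) 0\right)^{2} = \left(\left(- \frac{41}{2}\right) 0\right)^{2} = 0^{2} = 0$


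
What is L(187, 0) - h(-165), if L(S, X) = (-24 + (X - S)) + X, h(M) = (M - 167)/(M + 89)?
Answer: -4092/19 ≈ -215.37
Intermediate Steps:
h(M) = (-167 + M)/(89 + M)
L(S, X) = -24 - S + 2*X (L(S, X) = (-24 + X - S) + X = -24 - S + 2*X)
L(187, 0) - h(-165) = (-24 - 1*187 + 2*0) - (-167 - 165)/(89 - 165) = (-24 - 187 + 0) - (-332)/(-76) = -211 - (-1)*(-332)/76 = -211 - 1*83/19 = -211 - 83/19 = -4092/19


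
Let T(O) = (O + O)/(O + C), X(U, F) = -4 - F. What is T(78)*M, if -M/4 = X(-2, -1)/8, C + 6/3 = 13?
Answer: 234/89 ≈ 2.6292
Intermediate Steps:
C = 11 (C = -2 + 13 = 11)
T(O) = 2*O/(11 + O) (T(O) = (O + O)/(O + 11) = (2*O)/(11 + O) = 2*O/(11 + O))
M = 3/2 (M = -4*(-4 - 1*(-1))/8 = -4*(-4 + 1)/8 = -(-12)/8 = -4*(-3/8) = 3/2 ≈ 1.5000)
T(78)*M = (2*78/(11 + 78))*(3/2) = (2*78/89)*(3/2) = (2*78*(1/89))*(3/2) = (156/89)*(3/2) = 234/89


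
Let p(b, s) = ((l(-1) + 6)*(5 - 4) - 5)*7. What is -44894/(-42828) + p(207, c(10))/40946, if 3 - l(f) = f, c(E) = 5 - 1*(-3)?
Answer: 229966088/219204411 ≈ 1.0491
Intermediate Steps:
c(E) = 8 (c(E) = 5 + 3 = 8)
l(f) = 3 - f
p(b, s) = 35 (p(b, s) = (((3 - 1*(-1)) + 6)*(5 - 4) - 5)*7 = (((3 + 1) + 6)*1 - 5)*7 = ((4 + 6)*1 - 5)*7 = (10*1 - 5)*7 = (10 - 5)*7 = 5*7 = 35)
-44894/(-42828) + p(207, c(10))/40946 = -44894/(-42828) + 35/40946 = -44894*(-1/42828) + 35*(1/40946) = 22447/21414 + 35/40946 = 229966088/219204411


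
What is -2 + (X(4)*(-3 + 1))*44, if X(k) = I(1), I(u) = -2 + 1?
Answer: 86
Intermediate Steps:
I(u) = -1
X(k) = -1
-2 + (X(4)*(-3 + 1))*44 = -2 - (-3 + 1)*44 = -2 - 1*(-2)*44 = -2 + 2*44 = -2 + 88 = 86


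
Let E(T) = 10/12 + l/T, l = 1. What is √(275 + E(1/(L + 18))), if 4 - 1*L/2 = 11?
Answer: √10074/6 ≈ 16.728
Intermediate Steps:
L = -14 (L = 8 - 2*11 = 8 - 22 = -14)
E(T) = ⅚ + 1/T (E(T) = 10/12 + 1/T = 10*(1/12) + 1/T = ⅚ + 1/T)
√(275 + E(1/(L + 18))) = √(275 + (⅚ + 1/(1/(-14 + 18)))) = √(275 + (⅚ + 1/(1/4))) = √(275 + (⅚ + 1/(¼))) = √(275 + (⅚ + 4)) = √(275 + 29/6) = √(1679/6) = √10074/6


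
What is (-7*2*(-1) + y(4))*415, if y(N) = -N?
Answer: 4150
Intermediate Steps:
(-7*2*(-1) + y(4))*415 = (-7*2*(-1) - 1*4)*415 = (-14*(-1) - 4)*415 = (14 - 4)*415 = 10*415 = 4150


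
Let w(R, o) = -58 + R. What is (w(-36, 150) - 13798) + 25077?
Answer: 11185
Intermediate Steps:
(w(-36, 150) - 13798) + 25077 = ((-58 - 36) - 13798) + 25077 = (-94 - 13798) + 25077 = -13892 + 25077 = 11185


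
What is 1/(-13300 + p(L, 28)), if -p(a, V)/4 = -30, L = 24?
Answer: -1/13180 ≈ -7.5873e-5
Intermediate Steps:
p(a, V) = 120 (p(a, V) = -4*(-30) = 120)
1/(-13300 + p(L, 28)) = 1/(-13300 + 120) = 1/(-13180) = -1/13180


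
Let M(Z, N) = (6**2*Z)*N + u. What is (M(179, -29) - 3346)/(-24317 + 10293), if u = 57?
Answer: 190165/14024 ≈ 13.560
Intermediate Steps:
M(Z, N) = 57 + 36*N*Z (M(Z, N) = (6**2*Z)*N + 57 = (36*Z)*N + 57 = 36*N*Z + 57 = 57 + 36*N*Z)
(M(179, -29) - 3346)/(-24317 + 10293) = ((57 + 36*(-29)*179) - 3346)/(-24317 + 10293) = ((57 - 186876) - 3346)/(-14024) = (-186819 - 3346)*(-1/14024) = -190165*(-1/14024) = 190165/14024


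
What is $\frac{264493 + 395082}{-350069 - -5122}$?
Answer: $- \frac{659575}{344947} \approx -1.9121$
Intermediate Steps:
$\frac{264493 + 395082}{-350069 - -5122} = \frac{659575}{-350069 + \left(-35448 + 40570\right)} = \frac{659575}{-350069 + 5122} = \frac{659575}{-344947} = 659575 \left(- \frac{1}{344947}\right) = - \frac{659575}{344947}$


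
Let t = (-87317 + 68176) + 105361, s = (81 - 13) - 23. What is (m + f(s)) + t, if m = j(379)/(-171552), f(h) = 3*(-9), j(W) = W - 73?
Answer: 2464430205/28592 ≈ 86193.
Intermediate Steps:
s = 45 (s = 68 - 23 = 45)
j(W) = -73 + W
f(h) = -27
t = 86220 (t = -19141 + 105361 = 86220)
m = -51/28592 (m = (-73 + 379)/(-171552) = 306*(-1/171552) = -51/28592 ≈ -0.0017837)
(m + f(s)) + t = (-51/28592 - 27) + 86220 = -772035/28592 + 86220 = 2464430205/28592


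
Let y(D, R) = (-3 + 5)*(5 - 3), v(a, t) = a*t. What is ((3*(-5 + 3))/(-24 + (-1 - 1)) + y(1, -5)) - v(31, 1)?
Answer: -348/13 ≈ -26.769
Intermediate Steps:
y(D, R) = 4 (y(D, R) = 2*2 = 4)
((3*(-5 + 3))/(-24 + (-1 - 1)) + y(1, -5)) - v(31, 1) = ((3*(-5 + 3))/(-24 + (-1 - 1)) + 4) - 31 = ((3*(-2))/(-24 - 2) + 4) - 1*31 = (-6/(-26) + 4) - 31 = (-1/26*(-6) + 4) - 31 = (3/13 + 4) - 31 = 55/13 - 31 = -348/13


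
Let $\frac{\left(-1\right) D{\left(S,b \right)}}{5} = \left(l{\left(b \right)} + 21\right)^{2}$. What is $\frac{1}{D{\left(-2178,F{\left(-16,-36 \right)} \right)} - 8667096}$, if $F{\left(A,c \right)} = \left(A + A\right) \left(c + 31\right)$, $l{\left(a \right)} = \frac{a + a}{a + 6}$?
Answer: $- \frac{6889}{59725731389} \approx -1.1534 \cdot 10^{-7}$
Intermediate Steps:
$l{\left(a \right)} = \frac{2 a}{6 + a}$
$F{\left(A,c \right)} = 2 A \left(31 + c\right)$
$D{\left(S,b \right)} = - 5 \left(21 + \frac{2 b}{6 + b}\right)^{2}$ ($D{\left(S,b \right)} = - 5 \left(\frac{2 b}{6 + b} + 21\right)^{2} = - 5 \left(21 + \frac{2 b}{6 + b}\right)^{2}$)
$\frac{1}{D{\left(-2178,F{\left(-16,-36 \right)} \right)} - 8667096} = \frac{1}{- \frac{5 \left(126 + 23 \cdot 2 \left(-16\right) \left(31 - 36\right)\right)^{2}}{\left(6 + 2 \left(-16\right) \left(31 - 36\right)\right)^{2}} - 8667096} = \frac{1}{- \frac{5 \left(126 + 23 \cdot 2 \left(-16\right) \left(-5\right)\right)^{2}}{\left(6 + 2 \left(-16\right) \left(-5\right)\right)^{2}} - 8667096} = \frac{1}{- \frac{5 \left(126 + 23 \cdot 160\right)^{2}}{\left(6 + 160\right)^{2}} - 8667096} = \frac{1}{- \frac{5 \left(126 + 3680\right)^{2}}{27556} - 8667096} = \frac{1}{\left(-5\right) \frac{1}{27556} \cdot 3806^{2} - 8667096} = \frac{1}{\left(-5\right) \frac{1}{27556} \cdot 14485636 - 8667096} = \frac{1}{- \frac{18107045}{6889} - 8667096} = \frac{1}{- \frac{59725731389}{6889}} = - \frac{6889}{59725731389}$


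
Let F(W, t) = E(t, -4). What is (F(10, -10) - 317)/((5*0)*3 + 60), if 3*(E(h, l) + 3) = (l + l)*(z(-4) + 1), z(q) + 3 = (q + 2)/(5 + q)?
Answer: -232/45 ≈ -5.1556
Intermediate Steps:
z(q) = -3 + (2 + q)/(5 + q) (z(q) = -3 + (q + 2)/(5 + q) = -3 + (2 + q)/(5 + q))
E(h, l) = -3 - 8*l/3 (E(h, l) = -3 + ((l + l)*((-13 - 2*(-4))/(5 - 4) + 1))/3 = -3 + ((2*l)*((-13 + 8)/1 + 1))/3 = -3 + ((2*l)*(1*(-5) + 1))/3 = -3 + ((2*l)*(-5 + 1))/3 = -3 + ((2*l)*(-4))/3 = -3 + (-8*l)/3 = -3 - 8*l/3)
F(W, t) = 23/3 (F(W, t) = -3 - 8/3*(-4) = -3 + 32/3 = 23/3)
(F(10, -10) - 317)/((5*0)*3 + 60) = (23/3 - 317)/((5*0)*3 + 60) = -928/(3*(0*3 + 60)) = -928/(3*(0 + 60)) = -928/3/60 = -928/3*1/60 = -232/45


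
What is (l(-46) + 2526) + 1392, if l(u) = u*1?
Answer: 3872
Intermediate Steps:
l(u) = u
(l(-46) + 2526) + 1392 = (-46 + 2526) + 1392 = 2480 + 1392 = 3872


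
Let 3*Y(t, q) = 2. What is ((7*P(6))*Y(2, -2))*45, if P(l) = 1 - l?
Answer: -1050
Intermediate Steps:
Y(t, q) = ⅔ (Y(t, q) = (⅓)*2 = ⅔)
((7*P(6))*Y(2, -2))*45 = ((7*(1 - 1*6))*(⅔))*45 = ((7*(1 - 6))*(⅔))*45 = ((7*(-5))*(⅔))*45 = -35*⅔*45 = -70/3*45 = -1050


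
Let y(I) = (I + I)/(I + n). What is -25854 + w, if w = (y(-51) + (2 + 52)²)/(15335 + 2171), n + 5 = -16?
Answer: -5431166479/210072 ≈ -25854.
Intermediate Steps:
n = -21 (n = -5 - 16 = -21)
y(I) = 2*I/(-21 + I) (y(I) = (I + I)/(I - 21) = (2*I)/(-21 + I) = 2*I/(-21 + I))
w = 35009/210072 (w = (2*(-51)/(-21 - 51) + (2 + 52)²)/(15335 + 2171) = (2*(-51)/(-72) + 54²)/17506 = (2*(-51)*(-1/72) + 2916)*(1/17506) = (17/12 + 2916)*(1/17506) = (35009/12)*(1/17506) = 35009/210072 ≈ 0.16665)
-25854 + w = -25854 + 35009/210072 = -5431166479/210072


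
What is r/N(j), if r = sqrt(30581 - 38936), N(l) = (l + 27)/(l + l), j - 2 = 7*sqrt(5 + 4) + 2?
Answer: 25*I*sqrt(8355)/26 ≈ 87.89*I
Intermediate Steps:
j = 25 (j = 2 + (7*sqrt(5 + 4) + 2) = 2 + (7*sqrt(9) + 2) = 2 + (7*3 + 2) = 2 + (21 + 2) = 2 + 23 = 25)
N(l) = (27 + l)/(2*l) (N(l) = (27 + l)/((2*l)) = (27 + l)*(1/(2*l)) = (27 + l)/(2*l))
r = I*sqrt(8355) (r = sqrt(-8355) = I*sqrt(8355) ≈ 91.406*I)
r/N(j) = (I*sqrt(8355))/(((1/2)*(27 + 25)/25)) = (I*sqrt(8355))/(((1/2)*(1/25)*52)) = (I*sqrt(8355))/(26/25) = (I*sqrt(8355))*(25/26) = 25*I*sqrt(8355)/26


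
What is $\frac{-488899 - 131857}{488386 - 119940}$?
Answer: $- \frac{310378}{184223} \approx -1.6848$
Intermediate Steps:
$\frac{-488899 - 131857}{488386 - 119940} = - \frac{620756}{368446} = \left(-620756\right) \frac{1}{368446} = - \frac{310378}{184223}$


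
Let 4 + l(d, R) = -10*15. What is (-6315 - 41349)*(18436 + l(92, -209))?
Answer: -871393248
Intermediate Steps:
l(d, R) = -154 (l(d, R) = -4 - 10*15 = -4 - 150 = -154)
(-6315 - 41349)*(18436 + l(92, -209)) = (-6315 - 41349)*(18436 - 154) = -47664*18282 = -871393248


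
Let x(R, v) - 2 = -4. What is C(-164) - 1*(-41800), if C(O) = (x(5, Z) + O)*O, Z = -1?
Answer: 69024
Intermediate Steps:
x(R, v) = -2 (x(R, v) = 2 - 4 = -2)
C(O) = O*(-2 + O) (C(O) = (-2 + O)*O = O*(-2 + O))
C(-164) - 1*(-41800) = -164*(-2 - 164) - 1*(-41800) = -164*(-166) + 41800 = 27224 + 41800 = 69024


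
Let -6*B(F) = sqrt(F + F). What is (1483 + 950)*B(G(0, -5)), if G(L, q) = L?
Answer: 0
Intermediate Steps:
B(F) = -sqrt(2)*sqrt(F)/6 (B(F) = -sqrt(F + F)/6 = -sqrt(2)*sqrt(F)/6)
(1483 + 950)*B(G(0, -5)) = (1483 + 950)*(-sqrt(2)*sqrt(0)/6) = 2433*(-1/6*sqrt(2)*0) = 2433*0 = 0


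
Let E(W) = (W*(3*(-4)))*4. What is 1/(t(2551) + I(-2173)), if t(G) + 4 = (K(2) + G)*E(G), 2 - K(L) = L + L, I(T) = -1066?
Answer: -1/312121022 ≈ -3.2039e-9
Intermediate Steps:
K(L) = 2 - 2*L (K(L) = 2 - (L + L) = 2 - 2*L)
E(W) = -48*W (E(W) = (W*(-12))*4 = -12*W*4 = -48*W)
t(G) = -4 - 48*G*(-2 + G) (t(G) = -4 + ((2 - 2*2) + G)*(-48*G) = -4 + ((2 - 4) + G)*(-48*G) = -4 + (-2 + G)*(-48*G) = -4 - 48*G*(-2 + G))
1/(t(2551) + I(-2173)) = 1/((-4 - 48*2551**2 + 96*2551) - 1066) = 1/((-4 - 48*6507601 + 244896) - 1066) = 1/((-4 - 312364848 + 244896) - 1066) = 1/(-312119956 - 1066) = 1/(-312121022) = -1/312121022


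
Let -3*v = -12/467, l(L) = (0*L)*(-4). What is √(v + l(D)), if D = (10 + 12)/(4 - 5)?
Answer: 2*√467/467 ≈ 0.092549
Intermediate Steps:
D = -22 (D = 22/(-1) = 22*(-1) = -22)
l(L) = 0 (l(L) = 0*(-4) = 0)
v = 4/467 (v = -(-4)/467 = -⅓*(-12/467) = 4/467 ≈ 0.0085653)
√(v + l(D)) = √(4/467 + 0) = √(4/467) = 2*√467/467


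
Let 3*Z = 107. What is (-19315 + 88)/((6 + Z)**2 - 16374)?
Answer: 173043/131741 ≈ 1.3135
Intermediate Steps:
Z = 107/3 (Z = (1/3)*107 = 107/3 ≈ 35.667)
(-19315 + 88)/((6 + Z)**2 - 16374) = (-19315 + 88)/((6 + 107/3)**2 - 16374) = -19227/((125/3)**2 - 16374) = -19227/(15625/9 - 16374) = -19227/(-131741/9) = -19227*(-9/131741) = 173043/131741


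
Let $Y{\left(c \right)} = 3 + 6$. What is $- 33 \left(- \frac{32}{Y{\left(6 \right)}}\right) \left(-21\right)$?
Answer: $-2464$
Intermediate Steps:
$Y{\left(c \right)} = 9$
$- 33 \left(- \frac{32}{Y{\left(6 \right)}}\right) \left(-21\right) = - 33 \left(- \frac{32}{9}\right) \left(-21\right) = - 33 \left(\left(-32\right) \frac{1}{9}\right) \left(-21\right) = \left(-33\right) \left(- \frac{32}{9}\right) \left(-21\right) = \frac{352}{3} \left(-21\right) = -2464$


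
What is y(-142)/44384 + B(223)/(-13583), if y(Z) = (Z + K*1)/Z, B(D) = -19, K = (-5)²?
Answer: 121337243/85607237824 ≈ 0.0014174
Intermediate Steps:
K = 25
y(Z) = (25 + Z)/Z (y(Z) = (Z + 25*1)/Z = (Z + 25)/Z = (25 + Z)/Z)
y(-142)/44384 + B(223)/(-13583) = ((25 - 142)/(-142))/44384 - 19/(-13583) = -1/142*(-117)*(1/44384) - 19*(-1/13583) = (117/142)*(1/44384) + 19/13583 = 117/6302528 + 19/13583 = 121337243/85607237824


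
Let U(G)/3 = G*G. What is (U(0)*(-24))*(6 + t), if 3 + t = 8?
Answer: 0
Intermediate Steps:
t = 5 (t = -3 + 8 = 5)
U(G) = 3*G² (U(G) = 3*(G*G) = 3*G²)
(U(0)*(-24))*(6 + t) = ((3*0²)*(-24))*(6 + 5) = ((3*0)*(-24))*11 = (0*(-24))*11 = 0*11 = 0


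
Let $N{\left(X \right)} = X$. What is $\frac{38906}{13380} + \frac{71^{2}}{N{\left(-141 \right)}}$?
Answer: $- \frac{10327139}{314430} \approx -32.844$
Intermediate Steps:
$\frac{38906}{13380} + \frac{71^{2}}{N{\left(-141 \right)}} = \frac{38906}{13380} + \frac{71^{2}}{-141} = 38906 \cdot \frac{1}{13380} + 5041 \left(- \frac{1}{141}\right) = \frac{19453}{6690} - \frac{5041}{141} = - \frac{10327139}{314430}$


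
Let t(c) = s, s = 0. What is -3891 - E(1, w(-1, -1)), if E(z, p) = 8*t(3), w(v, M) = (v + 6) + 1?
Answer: -3891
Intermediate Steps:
w(v, M) = 7 + v (w(v, M) = (6 + v) + 1 = 7 + v)
t(c) = 0
E(z, p) = 0 (E(z, p) = 8*0 = 0)
-3891 - E(1, w(-1, -1)) = -3891 - 1*0 = -3891 + 0 = -3891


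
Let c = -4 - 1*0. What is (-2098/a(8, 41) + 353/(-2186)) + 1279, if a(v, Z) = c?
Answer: 1971049/1093 ≈ 1803.3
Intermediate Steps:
c = -4 (c = -4 + 0 = -4)
a(v, Z) = -4
(-2098/a(8, 41) + 353/(-2186)) + 1279 = (-2098/(-4) + 353/(-2186)) + 1279 = (-2098*(-1/4) + 353*(-1/2186)) + 1279 = (1049/2 - 353/2186) + 1279 = 573102/1093 + 1279 = 1971049/1093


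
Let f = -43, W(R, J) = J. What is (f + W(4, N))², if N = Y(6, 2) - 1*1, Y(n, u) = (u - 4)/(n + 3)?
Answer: 158404/81 ≈ 1955.6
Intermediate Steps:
Y(n, u) = (-4 + u)/(3 + n)
N = -11/9 (N = (-4 + 2)/(3 + 6) - 1*1 = -2/9 - 1 = -11/9 ≈ -1.2222)
(f + W(4, N))² = (-43 - 11/9)² = (-398/9)² = 158404/81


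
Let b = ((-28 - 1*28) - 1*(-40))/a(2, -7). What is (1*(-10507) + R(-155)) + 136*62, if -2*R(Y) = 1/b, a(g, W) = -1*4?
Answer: -16601/8 ≈ -2075.1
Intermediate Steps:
a(g, W) = -4
b = 4 (b = ((-28 - 1*28) - 1*(-40))/(-4) = ((-28 - 28) + 40)*(-¼) = (-56 + 40)*(-¼) = -16*(-¼) = 4)
R(Y) = -⅛ (R(Y) = -½/4 = -½*¼ = -⅛)
(1*(-10507) + R(-155)) + 136*62 = (1*(-10507) - ⅛) + 136*62 = (-10507 - ⅛) + 8432 = -84057/8 + 8432 = -16601/8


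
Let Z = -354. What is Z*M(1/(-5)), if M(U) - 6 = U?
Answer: -10266/5 ≈ -2053.2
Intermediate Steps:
M(U) = 6 + U
Z*M(1/(-5)) = -354*(6 + 1/(-5)) = -354*(6 - 1/5) = -354*29/5 = -10266/5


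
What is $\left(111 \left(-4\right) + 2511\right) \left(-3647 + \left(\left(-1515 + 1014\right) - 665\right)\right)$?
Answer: $-9948471$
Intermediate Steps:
$\left(111 \left(-4\right) + 2511\right) \left(-3647 + \left(\left(-1515 + 1014\right) - 665\right)\right) = \left(-444 + 2511\right) \left(-3647 - 1166\right) = 2067 \left(-3647 - 1166\right) = 2067 \left(-4813\right) = -9948471$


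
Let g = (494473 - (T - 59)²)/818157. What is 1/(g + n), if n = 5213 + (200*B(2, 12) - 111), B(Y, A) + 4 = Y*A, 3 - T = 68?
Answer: 272719/2482448037 ≈ 0.00010986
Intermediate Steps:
T = -65 (T = 3 - 1*68 = 3 - 68 = -65)
B(Y, A) = -4 + A*Y (B(Y, A) = -4 + Y*A = -4 + A*Y)
n = 9102 (n = 5213 + (200*(-4 + 12*2) - 111) = 5213 + (200*(-4 + 24) - 111) = 5213 + (200*20 - 111) = 5213 + (4000 - 111) = 5213 + 3889 = 9102)
g = 159699/272719 (g = (494473 - (-65 - 59)²)/818157 = (494473 - 1*(-124)²)*(1/818157) = (494473 - 1*15376)*(1/818157) = (494473 - 15376)*(1/818157) = 479097*(1/818157) = 159699/272719 ≈ 0.58558)
1/(g + n) = 1/(159699/272719 + 9102) = 1/(2482448037/272719) = 272719/2482448037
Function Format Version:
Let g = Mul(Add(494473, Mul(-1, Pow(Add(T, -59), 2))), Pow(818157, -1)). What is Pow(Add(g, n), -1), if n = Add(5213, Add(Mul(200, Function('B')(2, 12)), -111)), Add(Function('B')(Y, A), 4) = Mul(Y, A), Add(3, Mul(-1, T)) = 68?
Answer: Rational(272719, 2482448037) ≈ 0.00010986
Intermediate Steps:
T = -65 (T = Add(3, Mul(-1, 68)) = Add(3, -68) = -65)
Function('B')(Y, A) = Add(-4, Mul(A, Y)) (Function('B')(Y, A) = Add(-4, Mul(Y, A)) = Add(-4, Mul(A, Y)))
n = 9102 (n = Add(5213, Add(Mul(200, Add(-4, Mul(12, 2))), -111)) = Add(5213, Add(Mul(200, Add(-4, 24)), -111)) = Add(5213, Add(Mul(200, 20), -111)) = Add(5213, Add(4000, -111)) = Add(5213, 3889) = 9102)
g = Rational(159699, 272719) (g = Mul(Add(494473, Mul(-1, Pow(Add(-65, -59), 2))), Pow(818157, -1)) = Mul(Add(494473, Mul(-1, Pow(-124, 2))), Rational(1, 818157)) = Mul(Add(494473, Mul(-1, 15376)), Rational(1, 818157)) = Mul(Add(494473, -15376), Rational(1, 818157)) = Mul(479097, Rational(1, 818157)) = Rational(159699, 272719) ≈ 0.58558)
Pow(Add(g, n), -1) = Pow(Add(Rational(159699, 272719), 9102), -1) = Pow(Rational(2482448037, 272719), -1) = Rational(272719, 2482448037)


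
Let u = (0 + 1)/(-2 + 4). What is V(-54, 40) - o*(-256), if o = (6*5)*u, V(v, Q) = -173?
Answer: 3667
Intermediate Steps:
u = 1/2 ≈ 0.50000
o = 15 (o = (6*5)*(1/2) = 30*(1/2) = 15)
V(-54, 40) - o*(-256) = -173 - 15*(-256) = -173 - 1*(-3840) = -173 + 3840 = 3667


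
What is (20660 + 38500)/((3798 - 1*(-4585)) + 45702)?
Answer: 408/373 ≈ 1.0938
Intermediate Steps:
(20660 + 38500)/((3798 - 1*(-4585)) + 45702) = 59160/((3798 + 4585) + 45702) = 59160/(8383 + 45702) = 59160/54085 = 59160*(1/54085) = 408/373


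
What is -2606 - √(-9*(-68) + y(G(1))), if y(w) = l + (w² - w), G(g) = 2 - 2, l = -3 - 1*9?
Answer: -2606 - 10*√6 ≈ -2630.5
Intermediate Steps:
l = -12 (l = -3 - 9 = -12)
G(g) = 0
y(w) = -12 + w² - w (y(w) = -12 + (w² - w) = -12 + w² - w)
-2606 - √(-9*(-68) + y(G(1))) = -2606 - √(-9*(-68) + (-12 + 0² - 1*0)) = -2606 - √(612 + (-12 + 0 + 0)) = -2606 - √(612 - 12) = -2606 - √600 = -2606 - 10*√6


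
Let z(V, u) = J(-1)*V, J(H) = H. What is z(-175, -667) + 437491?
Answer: 437666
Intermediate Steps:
z(V, u) = -V
z(-175, -667) + 437491 = -1*(-175) + 437491 = 175 + 437491 = 437666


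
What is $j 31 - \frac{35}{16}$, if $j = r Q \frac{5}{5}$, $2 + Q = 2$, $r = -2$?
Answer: $- \frac{35}{16} \approx -2.1875$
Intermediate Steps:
$Q = 0$ ($Q = -2 + 2 = 0$)
$j = 0$ ($j = \left(-2\right) 0 \cdot \frac{5}{5} = 0 \cdot 5 \cdot \frac{1}{5} = 0 \cdot 1 = 0$)
$j 31 - \frac{35}{16} = 0 \cdot 31 - \frac{35}{16} = 0 - \frac{35}{16} = - \frac{35}{16}$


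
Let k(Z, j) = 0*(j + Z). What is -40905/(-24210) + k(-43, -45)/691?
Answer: 909/538 ≈ 1.6896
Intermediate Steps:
k(Z, j) = 0 (k(Z, j) = 0*(Z + j) = 0)
-40905/(-24210) + k(-43, -45)/691 = -40905/(-24210) + 0/691 = -40905*(-1/24210) + 0*(1/691) = 909/538 + 0 = 909/538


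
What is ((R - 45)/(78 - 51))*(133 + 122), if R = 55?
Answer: 850/9 ≈ 94.444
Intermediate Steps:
((R - 45)/(78 - 51))*(133 + 122) = ((55 - 45)/(78 - 51))*(133 + 122) = (10/27)*255 = 850/9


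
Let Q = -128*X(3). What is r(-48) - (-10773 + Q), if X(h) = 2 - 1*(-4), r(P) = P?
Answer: 11493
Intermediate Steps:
X(h) = 6 (X(h) = 2 + 4 = 6)
Q = -768 (Q = -128*6 = -768)
r(-48) - (-10773 + Q) = -48 - (-10773 - 768) = -48 - 1*(-11541) = -48 + 11541 = 11493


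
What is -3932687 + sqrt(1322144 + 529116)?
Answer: -3932687 + 2*sqrt(462815) ≈ -3.9313e+6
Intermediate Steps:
-3932687 + sqrt(1322144 + 529116) = -3932687 + sqrt(1851260) = -3932687 + 2*sqrt(462815)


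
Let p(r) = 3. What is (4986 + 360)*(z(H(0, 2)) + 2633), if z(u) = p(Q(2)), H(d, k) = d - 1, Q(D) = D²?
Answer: 14092056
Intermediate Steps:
H(d, k) = -1 + d
z(u) = 3
(4986 + 360)*(z(H(0, 2)) + 2633) = (4986 + 360)*(3 + 2633) = 5346*2636 = 14092056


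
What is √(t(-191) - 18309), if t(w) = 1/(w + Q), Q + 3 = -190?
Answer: I*√42183942/48 ≈ 135.31*I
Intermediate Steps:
Q = -193 (Q = -3 - 190 = -193)
t(w) = 1/(-193 + w) (t(w) = 1/(w - 193) = 1/(-193 + w))
√(t(-191) - 18309) = √(1/(-193 - 191) - 18309) = √(1/(-384) - 18309) = √(-1/384 - 18309) = √(-7030657/384) = I*√42183942/48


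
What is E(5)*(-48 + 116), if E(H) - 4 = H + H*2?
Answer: 1292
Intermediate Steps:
E(H) = 4 + 3*H (E(H) = 4 + (H + H*2) = 4 + (H + 2*H) = 4 + 3*H)
E(5)*(-48 + 116) = (4 + 3*5)*(-48 + 116) = (4 + 15)*68 = 19*68 = 1292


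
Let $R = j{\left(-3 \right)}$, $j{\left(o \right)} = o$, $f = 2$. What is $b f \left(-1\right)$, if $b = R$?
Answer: $6$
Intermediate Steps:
$R = -3$
$b = -3$
$b f \left(-1\right) = \left(-3\right) 2 \left(-1\right) = \left(-6\right) \left(-1\right) = 6$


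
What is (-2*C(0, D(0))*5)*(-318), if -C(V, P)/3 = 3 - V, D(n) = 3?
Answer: -28620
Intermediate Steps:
C(V, P) = -9 + 3*V (C(V, P) = -3*(3 - V) = -9 + 3*V)
(-2*C(0, D(0))*5)*(-318) = (-2*(-9 + 3*0)*5)*(-318) = (-2*(-9 + 0)*5)*(-318) = (-2*(-9)*5)*(-318) = (18*5)*(-318) = 90*(-318) = -28620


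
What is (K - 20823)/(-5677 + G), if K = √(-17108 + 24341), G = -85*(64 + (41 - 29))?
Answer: 20823/12137 - √7233/12137 ≈ 1.7087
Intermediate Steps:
G = -6460 (G = -85*(64 + 12) = -85*76 = -6460)
K = √7233 ≈ 85.047
(K - 20823)/(-5677 + G) = (√7233 - 20823)/(-5677 - 6460) = (-20823 + √7233)/(-12137) = (-20823 + √7233)*(-1/12137) = 20823/12137 - √7233/12137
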